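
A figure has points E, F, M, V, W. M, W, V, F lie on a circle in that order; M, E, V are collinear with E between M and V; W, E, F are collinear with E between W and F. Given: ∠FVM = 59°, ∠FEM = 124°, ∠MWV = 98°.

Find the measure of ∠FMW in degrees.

∠FMW = 104°

1. ∠FWM = 59°  [same arc MF]
2. ∠MFV = 82°  [cyclic MWVF, opposite ∠W+∠F]
3. ∠FMV = 39°  [△MVF]
4. ∠MFW = 17°  [△MEF]
5. ∠FMW = 104°  [△MWF]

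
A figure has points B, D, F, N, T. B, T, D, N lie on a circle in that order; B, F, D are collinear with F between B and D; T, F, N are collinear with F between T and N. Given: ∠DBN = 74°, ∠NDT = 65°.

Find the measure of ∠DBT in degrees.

1. ∠DTN = 74°  [same arc DN]
2. ∠DNT = 41°  [△TDN]
3. ∠DBT = 41°  [same arc TD]

∠DBT = 41°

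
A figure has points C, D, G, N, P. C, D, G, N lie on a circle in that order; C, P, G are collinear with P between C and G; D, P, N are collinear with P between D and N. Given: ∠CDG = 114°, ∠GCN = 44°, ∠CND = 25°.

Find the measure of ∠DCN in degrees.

∠DCN = 85°

1. ∠CNG = 66°  [cyclic CDGN, opposite ∠D+∠N]
2. ∠CGN = 70°  [△CGN]
3. ∠CDN = 70°  [same arc CN]
4. ∠DCN = 85°  [△CDN]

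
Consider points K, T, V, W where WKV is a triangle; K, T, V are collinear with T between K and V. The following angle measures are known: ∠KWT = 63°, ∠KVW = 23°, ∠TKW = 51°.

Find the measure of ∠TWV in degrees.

∠TWV = 43°

1. ∠KTW = 66°  [△WKT]
2. ∠TVW = 23°  [T on ray VK]
3. ∠VTW = 114°  [linear pair at T on KV]
4. ∠TWV = 43°  [△WTV]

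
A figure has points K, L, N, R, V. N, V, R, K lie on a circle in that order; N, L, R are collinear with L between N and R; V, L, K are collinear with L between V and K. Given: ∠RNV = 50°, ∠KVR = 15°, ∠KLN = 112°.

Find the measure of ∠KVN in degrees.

∠KVN = 62°

1. ∠RKV = 50°  [same arc VR]
2. ∠KNR = 15°  [same arc RK]
3. ∠KRV = 115°  [△VRK]
4. ∠NKV = 53°  [△NLK]
5. ∠KNV = 65°  [cyclic NVRK, opposite ∠N+∠R]
6. ∠KVN = 62°  [△NVK]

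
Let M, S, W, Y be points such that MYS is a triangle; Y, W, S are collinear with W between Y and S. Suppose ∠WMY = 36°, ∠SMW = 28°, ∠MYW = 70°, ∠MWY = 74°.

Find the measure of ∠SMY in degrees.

∠SMY = 64°

1. ∠MYS = 70°  [W on ray YS]
2. ∠MWS = 106°  [linear pair at W on YS]
3. ∠MSW = 46°  [△MWS]
4. ∠MSY = 46°  [W on ray SY]
5. ∠SMY = 64°  [△MYS]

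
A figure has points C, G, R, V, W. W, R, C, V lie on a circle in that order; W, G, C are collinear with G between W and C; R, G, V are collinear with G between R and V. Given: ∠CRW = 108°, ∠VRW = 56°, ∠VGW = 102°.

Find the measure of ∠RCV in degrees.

1. ∠CVW = 72°  [cyclic WRCV, opposite ∠R+∠V]
2. ∠VCW = 56°  [same arc WV]
3. ∠CGV = 78°  [linear pair at G on WC]
4. ∠CWV = 52°  [△WCV]
5. ∠CVR = 46°  [△CGV]
6. ∠CRV = 52°  [same arc CV]
7. ∠RCV = 82°  [△RCV]

∠RCV = 82°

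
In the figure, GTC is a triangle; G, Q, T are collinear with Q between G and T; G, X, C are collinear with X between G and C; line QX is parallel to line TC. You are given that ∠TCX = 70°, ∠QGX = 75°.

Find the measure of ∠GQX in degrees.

1. ∠GCT = 70°  [X on ray CG]
2. ∠CGT = 75°  [Q on GT, X on GC]
3. ∠CTG = 35°  [△GTC]
4. ∠GQX = 35°  [QX∥TC, corresponding at Q]

∠GQX = 35°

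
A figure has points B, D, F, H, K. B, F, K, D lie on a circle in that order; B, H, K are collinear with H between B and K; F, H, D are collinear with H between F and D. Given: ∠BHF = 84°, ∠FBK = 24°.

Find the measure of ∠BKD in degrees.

∠BKD = 72°

1. ∠DHK = 84°  [vertical angles at H]
2. ∠FDK = 24°  [same arc FK]
3. ∠BKD = 72°  [△KHD]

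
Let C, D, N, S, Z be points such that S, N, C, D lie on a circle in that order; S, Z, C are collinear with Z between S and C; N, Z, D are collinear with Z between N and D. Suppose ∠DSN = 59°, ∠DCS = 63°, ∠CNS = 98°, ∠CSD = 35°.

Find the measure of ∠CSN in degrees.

1. ∠DCN = 121°  [cyclic SNCD, opposite ∠S+∠C]
2. ∠CND = 35°  [same arc CD]
3. ∠CDN = 24°  [△NCD]
4. ∠CSN = 24°  [same arc NC]

∠CSN = 24°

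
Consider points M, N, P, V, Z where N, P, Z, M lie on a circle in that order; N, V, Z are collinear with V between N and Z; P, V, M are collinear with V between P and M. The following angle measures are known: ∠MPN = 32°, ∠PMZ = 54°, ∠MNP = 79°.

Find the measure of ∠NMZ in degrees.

∠NMZ = 123°

1. ∠NMP = 69°  [△NPM]
2. ∠PNZ = 54°  [same arc PZ]
3. ∠NZP = 69°  [same arc NP]
4. ∠NPZ = 57°  [△NPZ]
5. ∠NMZ = 123°  [cyclic NPZM, opposite ∠P+∠M]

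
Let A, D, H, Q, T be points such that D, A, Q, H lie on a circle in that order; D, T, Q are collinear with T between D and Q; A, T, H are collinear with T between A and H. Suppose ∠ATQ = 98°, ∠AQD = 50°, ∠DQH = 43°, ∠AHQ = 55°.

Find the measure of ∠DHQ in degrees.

1. ∠DTH = 98°  [vertical angles at T]
2. ∠AHD = 50°  [same arc DA]
3. ∠HDQ = 32°  [△DTH]
4. ∠DHQ = 105°  [△DQH]

∠DHQ = 105°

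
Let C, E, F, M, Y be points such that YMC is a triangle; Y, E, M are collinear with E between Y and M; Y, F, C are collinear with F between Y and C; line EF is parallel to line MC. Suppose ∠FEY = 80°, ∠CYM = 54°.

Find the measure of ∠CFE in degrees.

∠CFE = 134°

1. ∠CMY = 80°  [EF∥MC, corresponding at E]
2. ∠MCY = 46°  [△YMC]
3. ∠EFY = 46°  [EF∥MC, corresponding at F]
4. ∠CFE = 134°  [linear pair at F on YC]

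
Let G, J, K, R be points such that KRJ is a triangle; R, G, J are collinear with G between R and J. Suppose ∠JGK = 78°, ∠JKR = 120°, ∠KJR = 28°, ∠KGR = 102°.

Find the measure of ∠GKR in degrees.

1. ∠JRK = 32°  [△KRJ]
2. ∠GRK = 32°  [G on ray RJ]
3. ∠GKR = 46°  [△KRG]

∠GKR = 46°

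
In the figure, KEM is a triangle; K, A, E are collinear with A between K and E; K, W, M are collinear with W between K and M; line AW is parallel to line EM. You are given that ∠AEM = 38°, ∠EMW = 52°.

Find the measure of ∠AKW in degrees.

1. ∠KEM = 38°  [A on ray EK]
2. ∠EMK = 52°  [W on ray MK]
3. ∠EKM = 90°  [△KEM]
4. ∠AKW = 90°  [A on KE, W on KM]

∠AKW = 90°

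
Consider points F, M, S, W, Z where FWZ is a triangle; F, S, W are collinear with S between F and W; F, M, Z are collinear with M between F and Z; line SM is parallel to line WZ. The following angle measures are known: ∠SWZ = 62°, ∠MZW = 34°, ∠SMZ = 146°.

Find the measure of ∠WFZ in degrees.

∠WFZ = 84°

1. ∠FWZ = 62°  [S on ray WF]
2. ∠FZW = 34°  [M on ray ZF]
3. ∠WFZ = 84°  [△FWZ]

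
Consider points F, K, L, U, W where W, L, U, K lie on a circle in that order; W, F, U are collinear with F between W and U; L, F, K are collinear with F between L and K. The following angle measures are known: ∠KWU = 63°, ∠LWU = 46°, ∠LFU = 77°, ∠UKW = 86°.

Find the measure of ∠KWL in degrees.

1. ∠KLU = 63°  [same arc UK]
2. ∠LKU = 46°  [same arc LU]
3. ∠KUL = 71°  [△LUK]
4. ∠KWL = 109°  [cyclic WLUK, opposite ∠W+∠U]

∠KWL = 109°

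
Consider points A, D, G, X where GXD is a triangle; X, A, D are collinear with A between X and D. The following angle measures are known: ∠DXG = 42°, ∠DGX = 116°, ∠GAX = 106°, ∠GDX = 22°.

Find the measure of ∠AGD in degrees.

∠AGD = 84°

1. ∠DAG = 74°  [linear pair at A on XD]
2. ∠ADG = 22°  [A on ray DX]
3. ∠AGD = 84°  [△GAD]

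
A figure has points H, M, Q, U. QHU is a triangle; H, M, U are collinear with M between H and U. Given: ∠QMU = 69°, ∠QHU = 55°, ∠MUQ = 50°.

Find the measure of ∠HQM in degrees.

∠HQM = 14°

1. ∠HMQ = 111°  [linear pair at M on HU]
2. ∠MHQ = 55°  [M on ray HU]
3. ∠HQM = 14°  [△QHM]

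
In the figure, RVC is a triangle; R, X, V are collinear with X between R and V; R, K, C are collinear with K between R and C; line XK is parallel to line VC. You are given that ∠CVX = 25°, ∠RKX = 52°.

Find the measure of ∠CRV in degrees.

∠CRV = 103°

1. ∠CVR = 25°  [X on ray VR]
2. ∠RCV = 52°  [XK∥VC, corresponding at K]
3. ∠CRV = 103°  [△RVC]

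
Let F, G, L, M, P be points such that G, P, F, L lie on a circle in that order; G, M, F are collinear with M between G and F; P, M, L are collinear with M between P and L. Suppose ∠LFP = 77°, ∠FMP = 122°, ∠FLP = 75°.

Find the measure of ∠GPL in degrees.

1. ∠GMP = 58°  [linear pair at M on GF]
2. ∠FGP = 75°  [same arc PF]
3. ∠GPL = 47°  [△GMP]

∠GPL = 47°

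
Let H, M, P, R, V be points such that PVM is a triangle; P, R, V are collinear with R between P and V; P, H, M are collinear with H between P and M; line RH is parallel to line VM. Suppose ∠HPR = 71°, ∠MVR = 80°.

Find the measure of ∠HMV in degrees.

1. ∠MPV = 71°  [R on PV, H on PM]
2. ∠MVP = 80°  [R on ray VP]
3. ∠PMV = 29°  [△PVM]
4. ∠HMV = 29°  [H on ray MP]

∠HMV = 29°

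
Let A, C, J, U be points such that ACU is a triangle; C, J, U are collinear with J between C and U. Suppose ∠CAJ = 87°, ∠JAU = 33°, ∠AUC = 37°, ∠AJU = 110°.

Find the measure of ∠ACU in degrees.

1. ∠AJC = 70°  [linear pair at J on CU]
2. ∠ACJ = 23°  [△ACJ]
3. ∠ACU = 23°  [J on ray CU]

∠ACU = 23°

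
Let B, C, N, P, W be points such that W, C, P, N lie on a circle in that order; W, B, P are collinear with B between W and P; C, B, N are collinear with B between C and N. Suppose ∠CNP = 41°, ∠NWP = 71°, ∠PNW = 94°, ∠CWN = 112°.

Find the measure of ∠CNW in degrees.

1. ∠CWP = 41°  [same arc CP]
2. ∠PCW = 86°  [cyclic WCPN, opposite ∠C+∠N]
3. ∠CPW = 53°  [△WCP]
4. ∠CNW = 53°  [same arc WC]

∠CNW = 53°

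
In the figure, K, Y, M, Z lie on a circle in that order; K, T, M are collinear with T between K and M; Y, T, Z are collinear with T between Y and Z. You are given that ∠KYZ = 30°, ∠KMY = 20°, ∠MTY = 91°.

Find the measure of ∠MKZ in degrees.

∠MKZ = 69°

1. ∠KZY = 20°  [same arc KY]
2. ∠KTZ = 91°  [vertical angles at T]
3. ∠MKZ = 69°  [△KTZ]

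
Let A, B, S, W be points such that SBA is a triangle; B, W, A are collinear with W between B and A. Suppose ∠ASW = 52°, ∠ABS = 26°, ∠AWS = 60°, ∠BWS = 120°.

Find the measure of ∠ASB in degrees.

1. ∠SAW = 68°  [△SWA]
2. ∠BAS = 68°  [W on ray AB]
3. ∠ASB = 86°  [△SBA]

∠ASB = 86°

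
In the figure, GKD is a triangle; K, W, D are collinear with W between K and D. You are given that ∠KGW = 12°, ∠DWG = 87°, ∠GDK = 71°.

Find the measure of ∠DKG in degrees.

1. ∠GWK = 93°  [linear pair at W on KD]
2. ∠GKW = 75°  [△GKW]
3. ∠DKG = 75°  [W on ray KD]

∠DKG = 75°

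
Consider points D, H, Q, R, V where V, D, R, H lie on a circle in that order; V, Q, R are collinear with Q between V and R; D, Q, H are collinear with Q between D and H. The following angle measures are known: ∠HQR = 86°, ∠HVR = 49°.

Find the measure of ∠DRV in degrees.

1. ∠DQV = 86°  [vertical angles at Q]
2. ∠HDR = 49°  [same arc RH]
3. ∠DQR = 94°  [linear pair at Q on VR]
4. ∠DRV = 37°  [△DQR]

∠DRV = 37°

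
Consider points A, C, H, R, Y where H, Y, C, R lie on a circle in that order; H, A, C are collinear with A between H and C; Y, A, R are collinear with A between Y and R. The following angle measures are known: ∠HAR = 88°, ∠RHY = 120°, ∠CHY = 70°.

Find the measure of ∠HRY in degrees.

1. ∠CAY = 88°  [vertical angles at A]
2. ∠HAY = 92°  [linear pair at A on HC]
3. ∠HYR = 18°  [△HAY]
4. ∠HRY = 42°  [△HYR]

∠HRY = 42°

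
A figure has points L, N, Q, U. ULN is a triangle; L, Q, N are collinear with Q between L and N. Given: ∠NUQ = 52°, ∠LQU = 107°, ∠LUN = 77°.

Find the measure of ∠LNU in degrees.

∠LNU = 55°

1. ∠NQU = 73°  [linear pair at Q on LN]
2. ∠QNU = 55°  [△UQN]
3. ∠LNU = 55°  [Q on ray NL]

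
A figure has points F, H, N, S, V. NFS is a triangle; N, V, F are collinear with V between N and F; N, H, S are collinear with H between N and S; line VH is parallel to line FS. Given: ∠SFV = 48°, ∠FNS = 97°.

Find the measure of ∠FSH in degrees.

∠FSH = 35°

1. ∠NFS = 48°  [V on ray FN]
2. ∠FSN = 35°  [△NFS]
3. ∠FSH = 35°  [H on ray SN]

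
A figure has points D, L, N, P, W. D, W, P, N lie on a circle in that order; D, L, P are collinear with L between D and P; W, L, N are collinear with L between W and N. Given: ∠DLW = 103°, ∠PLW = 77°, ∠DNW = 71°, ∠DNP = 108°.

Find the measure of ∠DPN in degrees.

1. ∠DLN = 77°  [vertical angles at L]
2. ∠NDP = 32°  [△DLN]
3. ∠DPN = 40°  [△DPN]

∠DPN = 40°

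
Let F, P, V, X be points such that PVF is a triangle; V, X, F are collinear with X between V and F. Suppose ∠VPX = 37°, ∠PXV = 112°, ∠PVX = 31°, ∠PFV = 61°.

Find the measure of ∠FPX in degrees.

1. ∠FXP = 68°  [linear pair at X on VF]
2. ∠PFX = 61°  [X on ray FV]
3. ∠FPX = 51°  [△PXF]

∠FPX = 51°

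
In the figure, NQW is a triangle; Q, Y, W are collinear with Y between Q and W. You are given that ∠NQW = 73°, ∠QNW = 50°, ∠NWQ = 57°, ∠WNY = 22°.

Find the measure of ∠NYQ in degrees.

∠NYQ = 79°

1. ∠NWY = 57°  [Y on ray WQ]
2. ∠NYW = 101°  [△NYW]
3. ∠NYQ = 79°  [linear pair at Y on QW]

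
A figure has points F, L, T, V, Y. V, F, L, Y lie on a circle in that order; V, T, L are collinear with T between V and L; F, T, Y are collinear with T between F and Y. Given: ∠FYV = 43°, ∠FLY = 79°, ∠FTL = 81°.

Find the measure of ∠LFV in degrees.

1. ∠FLV = 43°  [same arc VF]
2. ∠FVY = 101°  [cyclic VFLY, opposite ∠V+∠L]
3. ∠FTV = 99°  [linear pair at T on VL]
4. ∠VFY = 36°  [△VFY]
5. ∠FVL = 45°  [△VTF]
6. ∠LFV = 92°  [△VFL]

∠LFV = 92°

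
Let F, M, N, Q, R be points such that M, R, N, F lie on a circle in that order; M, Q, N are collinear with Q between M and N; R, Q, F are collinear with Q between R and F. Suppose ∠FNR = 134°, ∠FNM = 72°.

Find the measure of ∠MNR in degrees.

∠MNR = 62°

1. ∠FMR = 46°  [cyclic MRNF, opposite ∠M+∠N]
2. ∠FRM = 72°  [same arc MF]
3. ∠MFR = 62°  [△MRF]
4. ∠MNR = 62°  [same arc MR]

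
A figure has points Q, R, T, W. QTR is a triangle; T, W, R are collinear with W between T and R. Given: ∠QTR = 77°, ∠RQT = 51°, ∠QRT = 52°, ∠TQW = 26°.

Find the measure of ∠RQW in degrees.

1. ∠QTW = 77°  [W on ray TR]
2. ∠QRW = 52°  [W on ray RT]
3. ∠QWT = 77°  [△QTW]
4. ∠QWR = 103°  [linear pair at W on TR]
5. ∠RQW = 25°  [△QWR]

∠RQW = 25°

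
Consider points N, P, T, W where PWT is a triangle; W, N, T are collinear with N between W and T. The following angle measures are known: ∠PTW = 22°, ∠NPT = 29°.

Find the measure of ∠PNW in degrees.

∠PNW = 51°

1. ∠NTP = 22°  [N on ray TW]
2. ∠PNT = 129°  [△PNT]
3. ∠PNW = 51°  [linear pair at N on WT]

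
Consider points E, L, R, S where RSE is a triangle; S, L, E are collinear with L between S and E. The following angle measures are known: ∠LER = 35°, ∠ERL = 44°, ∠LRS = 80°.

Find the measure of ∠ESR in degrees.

1. ∠ELR = 101°  [△RLE]
2. ∠RLS = 79°  [linear pair at L on SE]
3. ∠LSR = 21°  [△RSL]
4. ∠ESR = 21°  [L on ray SE]

∠ESR = 21°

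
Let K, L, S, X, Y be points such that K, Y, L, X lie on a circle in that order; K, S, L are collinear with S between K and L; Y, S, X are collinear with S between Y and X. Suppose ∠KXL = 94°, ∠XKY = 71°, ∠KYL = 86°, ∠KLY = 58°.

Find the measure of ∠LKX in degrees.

∠LKX = 35°

1. ∠XLY = 109°  [cyclic KYLX, opposite ∠K+∠L]
2. ∠LKY = 36°  [△KYL]
3. ∠LXY = 36°  [same arc YL]
4. ∠LYX = 35°  [△YLX]
5. ∠LKX = 35°  [same arc LX]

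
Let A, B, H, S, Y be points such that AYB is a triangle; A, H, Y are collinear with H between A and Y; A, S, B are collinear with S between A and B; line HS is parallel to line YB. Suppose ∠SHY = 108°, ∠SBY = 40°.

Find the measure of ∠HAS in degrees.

1. ∠AHS = 72°  [linear pair at H on AY]
2. ∠ABY = 40°  [S on ray BA]
3. ∠AYB = 72°  [HS∥YB, corresponding at H]
4. ∠BAY = 68°  [△AYB]
5. ∠HAS = 68°  [H on AY, S on AB]

∠HAS = 68°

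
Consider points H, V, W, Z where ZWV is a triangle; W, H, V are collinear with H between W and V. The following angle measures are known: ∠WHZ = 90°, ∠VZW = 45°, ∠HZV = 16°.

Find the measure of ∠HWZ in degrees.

1. ∠VHZ = 90°  [linear pair at H on WV]
2. ∠HVZ = 74°  [△ZHV]
3. ∠WVZ = 74°  [H on ray VW]
4. ∠VWZ = 61°  [△ZWV]
5. ∠HWZ = 61°  [H on ray WV]

∠HWZ = 61°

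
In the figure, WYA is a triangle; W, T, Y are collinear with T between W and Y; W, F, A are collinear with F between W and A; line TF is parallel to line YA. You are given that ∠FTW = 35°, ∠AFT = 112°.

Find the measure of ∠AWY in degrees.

∠AWY = 77°

1. ∠TFW = 68°  [linear pair at F on WA]
2. ∠FWT = 77°  [△WTF]
3. ∠AWY = 77°  [T on WY, F on WA]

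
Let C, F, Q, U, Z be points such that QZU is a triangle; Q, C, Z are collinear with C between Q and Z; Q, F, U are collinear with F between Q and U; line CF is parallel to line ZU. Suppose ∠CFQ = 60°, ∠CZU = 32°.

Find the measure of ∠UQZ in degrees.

1. ∠QUZ = 60°  [CF∥ZU, corresponding at F]
2. ∠QZU = 32°  [C on ray ZQ]
3. ∠UQZ = 88°  [△QZU]

∠UQZ = 88°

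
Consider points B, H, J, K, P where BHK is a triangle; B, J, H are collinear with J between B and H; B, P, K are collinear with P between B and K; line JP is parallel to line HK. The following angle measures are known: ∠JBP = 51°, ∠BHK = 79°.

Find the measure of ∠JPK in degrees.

∠JPK = 130°

1. ∠HBK = 51°  [J on BH, P on BK]
2. ∠BKH = 50°  [△BHK]
3. ∠BPJ = 50°  [JP∥HK, corresponding at P]
4. ∠JPK = 130°  [linear pair at P on BK]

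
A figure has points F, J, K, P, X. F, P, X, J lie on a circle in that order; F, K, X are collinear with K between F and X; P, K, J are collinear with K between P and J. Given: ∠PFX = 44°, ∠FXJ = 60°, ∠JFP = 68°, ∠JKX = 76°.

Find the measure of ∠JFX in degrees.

∠JFX = 24°

1. ∠FPJ = 60°  [same arc FJ]
2. ∠FJP = 52°  [△FPJ]
3. ∠FKJ = 104°  [linear pair at K on FX]
4. ∠JFX = 24°  [△FKJ]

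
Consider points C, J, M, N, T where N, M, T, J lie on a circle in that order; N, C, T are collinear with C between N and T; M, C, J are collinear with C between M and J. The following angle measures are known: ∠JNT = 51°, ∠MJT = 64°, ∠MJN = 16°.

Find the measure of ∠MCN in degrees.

1. ∠JMT = 51°  [same arc TJ]
2. ∠MTN = 16°  [same arc NM]
3. ∠MCT = 113°  [△MCT]
4. ∠MCN = 67°  [linear pair at C on NT]

∠MCN = 67°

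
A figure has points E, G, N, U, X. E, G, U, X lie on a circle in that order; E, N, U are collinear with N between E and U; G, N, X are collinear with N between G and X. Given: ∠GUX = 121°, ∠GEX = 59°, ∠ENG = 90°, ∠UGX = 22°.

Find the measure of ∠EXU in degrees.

∠EXU = 105°

1. ∠GXU = 37°  [△GUX]
2. ∠UNX = 90°  [vertical angles at N]
3. ∠UEX = 22°  [same arc UX]
4. ∠EUX = 53°  [△UNX]
5. ∠EXU = 105°  [△EUX]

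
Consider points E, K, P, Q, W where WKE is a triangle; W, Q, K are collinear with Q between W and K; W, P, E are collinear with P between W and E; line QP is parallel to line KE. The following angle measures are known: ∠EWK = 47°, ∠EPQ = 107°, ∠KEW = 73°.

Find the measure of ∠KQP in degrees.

1. ∠EKW = 60°  [△WKE]
2. ∠PQW = 60°  [QP∥KE, corresponding at Q]
3. ∠KQP = 120°  [linear pair at Q on WK]

∠KQP = 120°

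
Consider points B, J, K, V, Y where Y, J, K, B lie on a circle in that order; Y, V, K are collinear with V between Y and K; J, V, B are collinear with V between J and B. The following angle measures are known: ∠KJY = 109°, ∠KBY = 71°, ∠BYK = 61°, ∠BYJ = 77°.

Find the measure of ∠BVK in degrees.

1. ∠BKY = 48°  [△YKB]
2. ∠BJK = 61°  [same arc KB]
3. ∠BKJ = 103°  [cyclic YJKB, opposite ∠Y+∠K]
4. ∠JBK = 16°  [△JKB]
5. ∠BVK = 116°  [△KVB]

∠BVK = 116°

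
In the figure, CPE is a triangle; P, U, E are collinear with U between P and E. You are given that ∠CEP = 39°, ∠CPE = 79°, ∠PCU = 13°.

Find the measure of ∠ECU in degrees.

∠ECU = 49°

1. ∠CEU = 39°  [U on ray EP]
2. ∠CPU = 79°  [U on ray PE]
3. ∠CUP = 88°  [△CPU]
4. ∠CUE = 92°  [linear pair at U on PE]
5. ∠ECU = 49°  [△CUE]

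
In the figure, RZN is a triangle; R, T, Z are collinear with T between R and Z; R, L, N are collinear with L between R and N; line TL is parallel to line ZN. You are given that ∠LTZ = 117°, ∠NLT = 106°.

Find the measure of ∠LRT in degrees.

1. ∠LTR = 63°  [linear pair at T on RZ]
2. ∠RLT = 74°  [linear pair at L on RN]
3. ∠LRT = 43°  [△RTL]

∠LRT = 43°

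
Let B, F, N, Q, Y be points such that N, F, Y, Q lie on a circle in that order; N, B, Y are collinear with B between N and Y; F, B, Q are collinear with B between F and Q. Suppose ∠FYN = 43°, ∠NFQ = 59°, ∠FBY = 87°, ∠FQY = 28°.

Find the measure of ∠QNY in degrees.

∠QNY = 50°

1. ∠FQN = 43°  [same arc NF]
2. ∠NBQ = 87°  [vertical angles at B]
3. ∠QNY = 50°  [△NBQ]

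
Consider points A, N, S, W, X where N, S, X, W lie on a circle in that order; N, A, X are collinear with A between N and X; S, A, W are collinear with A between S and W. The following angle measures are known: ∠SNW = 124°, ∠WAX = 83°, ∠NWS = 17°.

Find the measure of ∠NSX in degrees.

∠NSX = 105°

1. ∠NSW = 39°  [△NSW]
2. ∠NAS = 83°  [vertical angles at A]
3. ∠NXS = 17°  [same arc NS]
4. ∠SNX = 58°  [△NAS]
5. ∠NSX = 105°  [△NSX]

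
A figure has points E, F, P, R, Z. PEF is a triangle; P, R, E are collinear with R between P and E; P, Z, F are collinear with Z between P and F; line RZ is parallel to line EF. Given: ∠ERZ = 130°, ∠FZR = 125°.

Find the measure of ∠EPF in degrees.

∠EPF = 75°

1. ∠PRZ = 50°  [linear pair at R on PE]
2. ∠PZR = 55°  [linear pair at Z on PF]
3. ∠RPZ = 75°  [△PRZ]
4. ∠EPF = 75°  [R on PE, Z on PF]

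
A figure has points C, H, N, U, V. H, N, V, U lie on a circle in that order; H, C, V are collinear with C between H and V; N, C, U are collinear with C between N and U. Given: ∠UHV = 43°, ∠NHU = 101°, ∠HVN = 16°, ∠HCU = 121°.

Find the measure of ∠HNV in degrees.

∠HNV = 106°

1. ∠UNV = 43°  [same arc VU]
2. ∠NVU = 79°  [cyclic HNVU, opposite ∠H+∠V]
3. ∠NUV = 58°  [△NVU]
4. ∠NHV = 58°  [same arc NV]
5. ∠HNV = 106°  [△HNV]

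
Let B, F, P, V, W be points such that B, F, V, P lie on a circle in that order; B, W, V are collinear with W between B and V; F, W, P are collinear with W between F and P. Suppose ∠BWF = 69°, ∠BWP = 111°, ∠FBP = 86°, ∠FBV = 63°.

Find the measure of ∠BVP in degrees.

1. ∠PWV = 69°  [vertical angles at W]
2. ∠FPV = 63°  [same arc FV]
3. ∠BVP = 48°  [△VWP]

∠BVP = 48°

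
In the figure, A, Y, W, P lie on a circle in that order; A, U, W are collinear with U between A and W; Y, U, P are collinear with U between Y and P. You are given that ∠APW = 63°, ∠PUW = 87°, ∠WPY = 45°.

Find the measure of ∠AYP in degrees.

1. ∠AUY = 87°  [vertical angles at U]
2. ∠WAY = 45°  [same arc YW]
3. ∠AYP = 48°  [△AUY]

∠AYP = 48°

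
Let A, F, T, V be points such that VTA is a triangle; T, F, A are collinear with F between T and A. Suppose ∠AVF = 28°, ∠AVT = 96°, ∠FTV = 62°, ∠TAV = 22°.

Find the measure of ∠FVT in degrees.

1. ∠FAV = 22°  [F on ray AT]
2. ∠AFV = 130°  [△VFA]
3. ∠TFV = 50°  [linear pair at F on TA]
4. ∠FVT = 68°  [△VTF]

∠FVT = 68°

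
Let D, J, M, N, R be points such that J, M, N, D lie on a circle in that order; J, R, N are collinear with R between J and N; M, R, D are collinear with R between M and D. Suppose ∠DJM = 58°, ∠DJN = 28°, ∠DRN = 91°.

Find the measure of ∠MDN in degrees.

∠MDN = 30°

1. ∠DNM = 122°  [cyclic JMND, opposite ∠J+∠N]
2. ∠DMN = 28°  [same arc ND]
3. ∠MDN = 30°  [△MND]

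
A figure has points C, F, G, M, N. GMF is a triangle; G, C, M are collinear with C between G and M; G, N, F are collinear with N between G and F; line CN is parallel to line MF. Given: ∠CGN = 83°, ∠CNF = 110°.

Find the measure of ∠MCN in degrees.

∠MCN = 153°

1. ∠CNG = 70°  [linear pair at N on GF]
2. ∠GCN = 27°  [△GCN]
3. ∠MCN = 153°  [linear pair at C on GM]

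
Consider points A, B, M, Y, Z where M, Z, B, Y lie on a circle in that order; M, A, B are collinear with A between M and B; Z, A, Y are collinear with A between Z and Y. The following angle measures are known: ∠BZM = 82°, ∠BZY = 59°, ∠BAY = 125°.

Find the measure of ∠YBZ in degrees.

1. ∠BYM = 98°  [cyclic MZBY, opposite ∠Z+∠Y]
2. ∠BMY = 59°  [same arc BY]
3. ∠MBY = 23°  [△MBY]
4. ∠BYZ = 32°  [△BAY]
5. ∠YBZ = 89°  [△ZBY]

∠YBZ = 89°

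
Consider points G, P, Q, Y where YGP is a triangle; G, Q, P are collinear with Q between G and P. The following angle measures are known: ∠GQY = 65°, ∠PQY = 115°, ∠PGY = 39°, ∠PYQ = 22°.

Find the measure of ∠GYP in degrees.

1. ∠QPY = 43°  [△YQP]
2. ∠GPY = 43°  [Q on ray PG]
3. ∠GYP = 98°  [△YGP]

∠GYP = 98°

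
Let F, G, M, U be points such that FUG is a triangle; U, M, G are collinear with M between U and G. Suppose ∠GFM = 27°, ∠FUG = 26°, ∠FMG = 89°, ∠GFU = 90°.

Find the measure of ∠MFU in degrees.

∠MFU = 63°

1. ∠FUM = 26°  [M on ray UG]
2. ∠FMU = 91°  [linear pair at M on UG]
3. ∠MFU = 63°  [△FUM]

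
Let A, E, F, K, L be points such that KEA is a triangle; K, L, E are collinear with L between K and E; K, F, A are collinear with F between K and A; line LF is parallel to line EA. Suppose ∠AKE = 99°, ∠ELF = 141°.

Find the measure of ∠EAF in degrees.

1. ∠FKL = 99°  [L on KE, F on KA]
2. ∠FLK = 39°  [linear pair at L on KE]
3. ∠KFL = 42°  [△KLF]
4. ∠AFL = 138°  [linear pair at F on KA]
5. ∠EAF = 42°  [LF∥EA, co-interior at A–F]

∠EAF = 42°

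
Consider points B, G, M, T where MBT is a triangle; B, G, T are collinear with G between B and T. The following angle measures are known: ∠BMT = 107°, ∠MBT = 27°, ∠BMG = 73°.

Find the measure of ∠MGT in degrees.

1. ∠GBM = 27°  [G on ray BT]
2. ∠BGM = 80°  [△MBG]
3. ∠MGT = 100°  [linear pair at G on BT]

∠MGT = 100°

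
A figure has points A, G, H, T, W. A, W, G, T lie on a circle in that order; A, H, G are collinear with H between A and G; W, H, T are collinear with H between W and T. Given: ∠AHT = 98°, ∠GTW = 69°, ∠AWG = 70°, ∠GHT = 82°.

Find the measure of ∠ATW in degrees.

1. ∠GAW = 69°  [same arc WG]
2. ∠AGW = 41°  [△AWG]
3. ∠ATW = 41°  [same arc AW]

∠ATW = 41°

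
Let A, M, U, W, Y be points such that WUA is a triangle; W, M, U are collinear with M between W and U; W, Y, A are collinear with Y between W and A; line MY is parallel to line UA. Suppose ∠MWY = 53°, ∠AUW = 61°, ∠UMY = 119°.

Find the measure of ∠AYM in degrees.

1. ∠AWU = 53°  [M on WU, Y on WA]
2. ∠UAW = 66°  [△WUA]
3. ∠MYW = 66°  [MY∥UA, corresponding at Y]
4. ∠AYM = 114°  [linear pair at Y on WA]

∠AYM = 114°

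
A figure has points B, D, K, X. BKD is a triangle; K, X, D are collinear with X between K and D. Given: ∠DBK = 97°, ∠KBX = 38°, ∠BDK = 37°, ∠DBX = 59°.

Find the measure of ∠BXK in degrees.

∠BXK = 96°

1. ∠BDX = 37°  [X on ray DK]
2. ∠BXD = 84°  [△BXD]
3. ∠BXK = 96°  [linear pair at X on KD]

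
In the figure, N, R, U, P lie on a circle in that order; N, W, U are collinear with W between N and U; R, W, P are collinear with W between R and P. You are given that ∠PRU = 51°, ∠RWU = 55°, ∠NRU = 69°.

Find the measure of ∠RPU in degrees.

∠RPU = 37°

1. ∠NUR = 74°  [△RWU]
2. ∠RNU = 37°  [△NRU]
3. ∠RPU = 37°  [same arc RU]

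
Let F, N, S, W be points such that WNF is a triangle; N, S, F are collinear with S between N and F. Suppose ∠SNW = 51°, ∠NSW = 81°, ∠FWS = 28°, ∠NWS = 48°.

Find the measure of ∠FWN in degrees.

∠FWN = 76°

1. ∠FNW = 51°  [S on ray NF]
2. ∠FSW = 99°  [linear pair at S on NF]
3. ∠SFW = 53°  [△WSF]
4. ∠NFW = 53°  [S on ray FN]
5. ∠FWN = 76°  [△WNF]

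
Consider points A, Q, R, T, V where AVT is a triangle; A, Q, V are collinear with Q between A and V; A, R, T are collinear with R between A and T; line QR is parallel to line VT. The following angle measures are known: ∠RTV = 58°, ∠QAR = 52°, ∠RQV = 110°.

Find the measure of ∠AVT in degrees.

1. ∠ATV = 58°  [R on ray TA]
2. ∠TAV = 52°  [Q on AV, R on AT]
3. ∠AVT = 70°  [△AVT]

∠AVT = 70°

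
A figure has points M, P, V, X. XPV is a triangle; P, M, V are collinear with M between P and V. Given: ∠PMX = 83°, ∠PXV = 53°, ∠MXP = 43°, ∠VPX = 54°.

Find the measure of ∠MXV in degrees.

∠MXV = 10°

1. ∠VMX = 97°  [linear pair at M on PV]
2. ∠PVX = 73°  [△XPV]
3. ∠MVX = 73°  [M on ray VP]
4. ∠MXV = 10°  [△XMV]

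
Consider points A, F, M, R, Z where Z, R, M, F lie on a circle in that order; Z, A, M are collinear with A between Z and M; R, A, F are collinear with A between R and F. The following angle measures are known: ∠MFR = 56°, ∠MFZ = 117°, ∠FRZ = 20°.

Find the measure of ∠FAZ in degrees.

1. ∠MZR = 56°  [same arc RM]
2. ∠MRZ = 63°  [cyclic ZRMF, opposite ∠R+∠F]
3. ∠FMZ = 20°  [same arc ZF]
4. ∠RMZ = 61°  [△ZRM]
5. ∠FZM = 43°  [△ZMF]
6. ∠RFZ = 61°  [same arc ZR]
7. ∠FAZ = 76°  [△ZAF]

∠FAZ = 76°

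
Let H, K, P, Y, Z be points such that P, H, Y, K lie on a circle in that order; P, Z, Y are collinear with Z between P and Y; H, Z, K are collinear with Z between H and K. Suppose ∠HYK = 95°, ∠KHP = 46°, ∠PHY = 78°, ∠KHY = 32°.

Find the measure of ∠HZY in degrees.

1. ∠HPK = 85°  [cyclic PHYK, opposite ∠P+∠Y]
2. ∠HKP = 49°  [△PHK]
3. ∠HYP = 49°  [same arc PH]
4. ∠HZY = 99°  [△HZY]

∠HZY = 99°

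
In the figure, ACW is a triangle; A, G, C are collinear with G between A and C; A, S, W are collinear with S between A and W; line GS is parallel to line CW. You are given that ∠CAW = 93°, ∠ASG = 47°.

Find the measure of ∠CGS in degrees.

1. ∠GAS = 93°  [G on AC, S on AW]
2. ∠AGS = 40°  [△AGS]
3. ∠CGS = 140°  [linear pair at G on AC]

∠CGS = 140°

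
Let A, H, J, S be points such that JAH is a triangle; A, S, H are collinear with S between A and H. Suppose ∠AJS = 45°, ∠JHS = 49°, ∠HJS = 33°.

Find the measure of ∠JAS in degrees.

1. ∠HSJ = 98°  [△JSH]
2. ∠ASJ = 82°  [linear pair at S on AH]
3. ∠JAS = 53°  [△JAS]

∠JAS = 53°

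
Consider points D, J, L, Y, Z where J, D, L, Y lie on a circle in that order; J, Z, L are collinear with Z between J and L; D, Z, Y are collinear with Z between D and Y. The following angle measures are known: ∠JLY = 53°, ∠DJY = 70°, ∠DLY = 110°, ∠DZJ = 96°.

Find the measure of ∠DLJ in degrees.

∠DLJ = 57°

1. ∠JDY = 53°  [same arc JY]
2. ∠DYJ = 57°  [△JDY]
3. ∠DLJ = 57°  [same arc JD]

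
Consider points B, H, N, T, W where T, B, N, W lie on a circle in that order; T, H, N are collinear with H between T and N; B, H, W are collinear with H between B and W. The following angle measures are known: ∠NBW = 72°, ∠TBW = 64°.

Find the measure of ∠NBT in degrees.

∠NBT = 136°

1. ∠NTW = 72°  [same arc NW]
2. ∠TNW = 64°  [same arc TW]
3. ∠NWT = 44°  [△TNW]
4. ∠NBT = 136°  [cyclic TBNW, opposite ∠B+∠W]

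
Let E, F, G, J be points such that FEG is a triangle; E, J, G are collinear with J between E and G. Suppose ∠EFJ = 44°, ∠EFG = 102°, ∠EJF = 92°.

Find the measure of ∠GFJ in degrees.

1. ∠FEJ = 44°  [△FEJ]
2. ∠FJG = 88°  [linear pair at J on EG]
3. ∠FEG = 44°  [J on ray EG]
4. ∠EGF = 34°  [△FEG]
5. ∠FGJ = 34°  [J on ray GE]
6. ∠GFJ = 58°  [△FJG]

∠GFJ = 58°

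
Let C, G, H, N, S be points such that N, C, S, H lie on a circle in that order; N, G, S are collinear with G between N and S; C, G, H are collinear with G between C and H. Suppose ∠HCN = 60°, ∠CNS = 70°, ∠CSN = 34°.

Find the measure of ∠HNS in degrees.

∠HNS = 16°

1. ∠HSN = 60°  [same arc NH]
2. ∠NCS = 76°  [△NCS]
3. ∠NHS = 104°  [cyclic NCSH, opposite ∠C+∠H]
4. ∠HNS = 16°  [△NSH]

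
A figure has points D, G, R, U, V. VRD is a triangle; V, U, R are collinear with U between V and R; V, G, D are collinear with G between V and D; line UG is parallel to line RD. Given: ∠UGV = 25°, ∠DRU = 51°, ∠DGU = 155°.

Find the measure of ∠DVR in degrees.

∠DVR = 104°

1. ∠RDV = 25°  [UG∥RD, corresponding at G]
2. ∠DRV = 51°  [U on ray RV]
3. ∠DVR = 104°  [△VRD]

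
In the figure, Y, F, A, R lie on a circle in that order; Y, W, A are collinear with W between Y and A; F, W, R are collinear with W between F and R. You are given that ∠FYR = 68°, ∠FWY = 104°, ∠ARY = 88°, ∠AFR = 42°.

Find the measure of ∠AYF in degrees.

∠AYF = 26°

1. ∠AWF = 76°  [linear pair at W on YA]
2. ∠AFY = 92°  [cyclic YFAR, opposite ∠F+∠R]
3. ∠FAY = 62°  [△FWA]
4. ∠AYF = 26°  [△YFA]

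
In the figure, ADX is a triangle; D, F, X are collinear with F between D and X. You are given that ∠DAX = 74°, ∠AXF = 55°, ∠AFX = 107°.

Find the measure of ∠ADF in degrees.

1. ∠AXD = 55°  [F on ray XD]
2. ∠ADX = 51°  [△ADX]
3. ∠ADF = 51°  [F on ray DX]

∠ADF = 51°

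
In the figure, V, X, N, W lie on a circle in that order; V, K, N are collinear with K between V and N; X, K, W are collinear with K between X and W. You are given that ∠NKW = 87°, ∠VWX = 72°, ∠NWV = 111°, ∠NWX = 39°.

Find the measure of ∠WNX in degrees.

1. ∠VKX = 87°  [vertical angles at K]
2. ∠VNX = 72°  [same arc VX]
3. ∠NKX = 93°  [linear pair at K on VN]
4. ∠NXW = 15°  [△XKN]
5. ∠WNX = 126°  [△XNW]

∠WNX = 126°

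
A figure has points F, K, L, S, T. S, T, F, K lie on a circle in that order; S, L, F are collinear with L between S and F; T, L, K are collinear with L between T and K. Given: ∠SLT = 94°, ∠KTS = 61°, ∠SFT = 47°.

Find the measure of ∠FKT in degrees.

1. ∠FLK = 94°  [vertical angles at L]
2. ∠KFS = 61°  [same arc SK]
3. ∠FKT = 25°  [△FLK]

∠FKT = 25°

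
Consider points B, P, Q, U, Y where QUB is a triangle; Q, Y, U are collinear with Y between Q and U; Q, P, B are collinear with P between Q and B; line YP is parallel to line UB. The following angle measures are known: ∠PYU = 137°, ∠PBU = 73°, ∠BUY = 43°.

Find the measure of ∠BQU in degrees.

∠BQU = 64°

1. ∠QBU = 73°  [P on ray BQ]
2. ∠BUQ = 43°  [Y on ray UQ]
3. ∠BQU = 64°  [△QUB]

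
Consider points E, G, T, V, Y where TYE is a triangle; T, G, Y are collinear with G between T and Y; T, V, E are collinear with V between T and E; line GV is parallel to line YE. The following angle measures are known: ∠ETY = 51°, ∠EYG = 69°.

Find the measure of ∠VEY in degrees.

∠VEY = 60°

1. ∠EYT = 69°  [G on ray YT]
2. ∠TEY = 60°  [△TYE]
3. ∠VEY = 60°  [V on ray ET]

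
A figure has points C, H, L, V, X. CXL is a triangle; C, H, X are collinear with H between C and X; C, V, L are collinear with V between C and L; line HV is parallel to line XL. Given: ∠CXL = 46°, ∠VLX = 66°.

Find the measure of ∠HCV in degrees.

1. ∠CLX = 66°  [V on ray LC]
2. ∠LCX = 68°  [△CXL]
3. ∠HCV = 68°  [H on CX, V on CL]

∠HCV = 68°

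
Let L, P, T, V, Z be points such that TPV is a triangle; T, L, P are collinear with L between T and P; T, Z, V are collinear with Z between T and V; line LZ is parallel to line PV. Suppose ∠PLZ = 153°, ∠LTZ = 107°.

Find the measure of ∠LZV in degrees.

1. ∠TLZ = 27°  [linear pair at L on TP]
2. ∠LZT = 46°  [△TLZ]
3. ∠LZV = 134°  [linear pair at Z on TV]

∠LZV = 134°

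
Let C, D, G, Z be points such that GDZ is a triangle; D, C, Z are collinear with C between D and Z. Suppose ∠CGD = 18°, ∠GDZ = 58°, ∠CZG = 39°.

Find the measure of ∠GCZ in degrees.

∠GCZ = 76°

1. ∠CDG = 58°  [C on ray DZ]
2. ∠DCG = 104°  [△GDC]
3. ∠GCZ = 76°  [linear pair at C on DZ]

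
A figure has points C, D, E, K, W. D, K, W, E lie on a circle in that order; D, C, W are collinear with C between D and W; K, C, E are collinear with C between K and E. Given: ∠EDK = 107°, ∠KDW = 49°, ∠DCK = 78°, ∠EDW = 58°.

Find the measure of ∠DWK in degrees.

1. ∠KCW = 102°  [linear pair at C on DW]
2. ∠EKW = 58°  [same arc WE]
3. ∠DWK = 20°  [△KCW]

∠DWK = 20°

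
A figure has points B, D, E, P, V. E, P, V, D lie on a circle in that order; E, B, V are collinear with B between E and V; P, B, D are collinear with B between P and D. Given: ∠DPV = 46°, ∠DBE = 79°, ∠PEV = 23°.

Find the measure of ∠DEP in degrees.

∠DEP = 69°

1. ∠PDV = 23°  [same arc PV]
2. ∠DVP = 111°  [△PVD]
3. ∠DEP = 69°  [cyclic EPVD, opposite ∠E+∠V]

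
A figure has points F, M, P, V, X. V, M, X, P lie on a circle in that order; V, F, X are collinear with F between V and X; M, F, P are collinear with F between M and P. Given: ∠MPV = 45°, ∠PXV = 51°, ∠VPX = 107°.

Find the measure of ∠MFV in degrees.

∠MFV = 67°

1. ∠MXV = 45°  [same arc VM]
2. ∠PMV = 51°  [same arc VP]
3. ∠VMX = 73°  [cyclic VMXP, opposite ∠M+∠P]
4. ∠MVX = 62°  [△VMX]
5. ∠MFV = 67°  [△VFM]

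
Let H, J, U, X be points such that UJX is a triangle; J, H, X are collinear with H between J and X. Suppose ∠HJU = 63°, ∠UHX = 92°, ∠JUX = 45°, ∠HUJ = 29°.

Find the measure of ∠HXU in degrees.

1. ∠UJX = 63°  [H on ray JX]
2. ∠JXU = 72°  [△UJX]
3. ∠HXU = 72°  [H on ray XJ]

∠HXU = 72°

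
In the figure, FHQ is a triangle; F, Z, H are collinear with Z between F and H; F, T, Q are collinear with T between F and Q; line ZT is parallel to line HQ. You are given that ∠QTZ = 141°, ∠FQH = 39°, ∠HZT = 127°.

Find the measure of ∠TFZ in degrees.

1. ∠FTZ = 39°  [linear pair at T on FQ]
2. ∠FZT = 53°  [linear pair at Z on FH]
3. ∠TFZ = 88°  [△FZT]

∠TFZ = 88°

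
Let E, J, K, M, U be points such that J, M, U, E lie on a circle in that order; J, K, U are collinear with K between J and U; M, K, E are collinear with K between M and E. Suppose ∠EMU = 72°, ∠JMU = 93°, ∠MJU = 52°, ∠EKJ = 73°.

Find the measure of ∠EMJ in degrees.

1. ∠EJU = 72°  [same arc UE]
2. ∠JEU = 87°  [cyclic JMUE, opposite ∠M+∠E]
3. ∠EUJ = 21°  [△JUE]
4. ∠EMJ = 21°  [same arc JE]

∠EMJ = 21°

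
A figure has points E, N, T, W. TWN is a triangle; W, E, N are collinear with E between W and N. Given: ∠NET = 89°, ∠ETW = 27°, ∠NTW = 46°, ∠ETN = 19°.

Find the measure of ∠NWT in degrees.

1. ∠TEW = 91°  [linear pair at E on WN]
2. ∠EWT = 62°  [△TWE]
3. ∠NWT = 62°  [E on ray WN]

∠NWT = 62°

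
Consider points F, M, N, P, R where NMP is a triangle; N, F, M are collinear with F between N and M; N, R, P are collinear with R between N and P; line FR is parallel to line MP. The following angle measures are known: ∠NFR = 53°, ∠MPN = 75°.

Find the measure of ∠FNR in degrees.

1. ∠NMP = 53°  [FR∥MP, corresponding at F]
2. ∠MNP = 52°  [△NMP]
3. ∠FNR = 52°  [F on NM, R on NP]

∠FNR = 52°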